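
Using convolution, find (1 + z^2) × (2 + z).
Ascending coefficients: a = [1, 0, 1], b = [2, 1]. c[0] = 1×2 = 2; c[1] = 1×1 + 0×2 = 1; c[2] = 0×1 + 1×2 = 2; c[3] = 1×1 = 1. Result coefficients: [2, 1, 2, 1] → 2 + z + 2z^2 + z^3

2 + z + 2z^2 + z^3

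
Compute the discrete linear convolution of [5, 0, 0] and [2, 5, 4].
y[0] = 5×2 = 10; y[1] = 5×5 + 0×2 = 25; y[2] = 5×4 + 0×5 + 0×2 = 20; y[3] = 0×4 + 0×5 = 0; y[4] = 0×4 = 0

[10, 25, 20, 0, 0]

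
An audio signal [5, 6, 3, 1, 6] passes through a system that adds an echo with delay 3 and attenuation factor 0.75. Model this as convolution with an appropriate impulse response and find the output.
Direct-path + delayed-attenuated-path model → impulse response h = [1, 0, 0, 0.75] (1 at lag 0, 0.75 at lag 3). Output y[n] = x[n] + 0.75·x[n - 3] (with x[n] = 0 outside 0..4): y[0] = 5 + 0.75×0 = 5; y[1] = 6 + 0.75×0 = 6; y[2] = 3 + 0.75×0 = 3; y[3] = 1 + 0.75×5 = 4.75; y[4] = 6 + 0.75×6 = 10.5; y[5] = 0 + 0.75×3 = 2.25; y[6] = 0 + 0.75×1 = 0.75; y[7] = 0 + 0.75×6 = 4.5. So y = [5, 6, 3, 4.75, 10.5, 2.25, 0.75, 4.5]

[5, 6, 3, 4.75, 10.5, 2.25, 0.75, 4.5]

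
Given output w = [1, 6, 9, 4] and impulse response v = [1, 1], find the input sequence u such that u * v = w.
Deconvolve w=[1, 6, 9, 4] by v=[1, 1]. Since v[0]=1, solve forward: u[0] = w[0] / 1 = 1; u[1] = (w[1] - 1×1) / 1 = 5; u[2] = (w[2] - 5×1) / 1 = 4. So u = [1, 5, 4]. Check by forward convolution: w[0] = 1×1 = 1; w[1] = 1×1 + 5×1 = 6; w[2] = 5×1 + 4×1 = 9; w[3] = 4×1 = 4

[1, 5, 4]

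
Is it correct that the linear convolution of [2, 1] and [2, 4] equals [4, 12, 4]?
Recompute linear convolution of [2, 1] and [2, 4]: y[0] = 2×2 = 4; y[1] = 2×4 + 1×2 = 10; y[2] = 1×4 = 4 → [4, 10, 4]. Compare to given [4, 12, 4]: they differ at index 1: given 12, correct 10, so answer: No

No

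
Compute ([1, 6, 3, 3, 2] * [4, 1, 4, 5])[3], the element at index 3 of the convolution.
Use y[k] = Σ_i a[i]·b[k-i] at k=3. y[3] = 1×5 + 6×4 + 3×1 + 3×4 = 44

44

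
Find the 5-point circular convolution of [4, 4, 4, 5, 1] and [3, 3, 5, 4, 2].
Use y[k] = Σ_j a[j]·b[(k-j) mod 5]. y[0] = 4×3 + 4×2 + 4×4 + 5×5 + 1×3 = 64; y[1] = 4×3 + 4×3 + 4×2 + 5×4 + 1×5 = 57; y[2] = 4×5 + 4×3 + 4×3 + 5×2 + 1×4 = 58; y[3] = 4×4 + 4×5 + 4×3 + 5×3 + 1×2 = 65; y[4] = 4×2 + 4×4 + 4×5 + 5×3 + 1×3 = 62. Result: [64, 57, 58, 65, 62]

[64, 57, 58, 65, 62]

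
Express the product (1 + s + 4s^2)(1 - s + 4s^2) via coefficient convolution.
Ascending coefficients: a = [1, 1, 4], b = [1, -1, 4]. c[0] = 1×1 = 1; c[1] = 1×-1 + 1×1 = 0; c[2] = 1×4 + 1×-1 + 4×1 = 7; c[3] = 1×4 + 4×-1 = 0; c[4] = 4×4 = 16. Result coefficients: [1, 0, 7, 0, 16] → 1 + 7s^2 + 16s^4

1 + 7s^2 + 16s^4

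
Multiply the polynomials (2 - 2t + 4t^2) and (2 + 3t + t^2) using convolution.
Ascending coefficients: a = [2, -2, 4], b = [2, 3, 1]. c[0] = 2×2 = 4; c[1] = 2×3 + -2×2 = 2; c[2] = 2×1 + -2×3 + 4×2 = 4; c[3] = -2×1 + 4×3 = 10; c[4] = 4×1 = 4. Result coefficients: [4, 2, 4, 10, 4] → 4 + 2t + 4t^2 + 10t^3 + 4t^4

4 + 2t + 4t^2 + 10t^3 + 4t^4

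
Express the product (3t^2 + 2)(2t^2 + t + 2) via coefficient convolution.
Ascending coefficients: a = [2, 0, 3], b = [2, 1, 2]. c[0] = 2×2 = 4; c[1] = 2×1 + 0×2 = 2; c[2] = 2×2 + 0×1 + 3×2 = 10; c[3] = 0×2 + 3×1 = 3; c[4] = 3×2 = 6. Result coefficients: [4, 2, 10, 3, 6] → 6t^4 + 3t^3 + 10t^2 + 2t + 4

6t^4 + 3t^3 + 10t^2 + 2t + 4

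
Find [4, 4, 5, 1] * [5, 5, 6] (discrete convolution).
y[0] = 4×5 = 20; y[1] = 4×5 + 4×5 = 40; y[2] = 4×6 + 4×5 + 5×5 = 69; y[3] = 4×6 + 5×5 + 1×5 = 54; y[4] = 5×6 + 1×5 = 35; y[5] = 1×6 = 6

[20, 40, 69, 54, 35, 6]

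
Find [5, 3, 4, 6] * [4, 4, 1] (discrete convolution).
y[0] = 5×4 = 20; y[1] = 5×4 + 3×4 = 32; y[2] = 5×1 + 3×4 + 4×4 = 33; y[3] = 3×1 + 4×4 + 6×4 = 43; y[4] = 4×1 + 6×4 = 28; y[5] = 6×1 = 6

[20, 32, 33, 43, 28, 6]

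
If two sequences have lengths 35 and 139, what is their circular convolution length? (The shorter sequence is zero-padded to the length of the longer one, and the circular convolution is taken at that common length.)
Circular convolution (zero-padding the shorter input) has length max(m, n) = max(35, 139) = 139

139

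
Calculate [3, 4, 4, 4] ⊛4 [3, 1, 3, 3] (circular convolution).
Use y[k] = Σ_j s[j]·t[(k-j) mod 4]. y[0] = 3×3 + 4×3 + 4×3 + 4×1 = 37; y[1] = 3×1 + 4×3 + 4×3 + 4×3 = 39; y[2] = 3×3 + 4×1 + 4×3 + 4×3 = 37; y[3] = 3×3 + 4×3 + 4×1 + 4×3 = 37. Result: [37, 39, 37, 37]

[37, 39, 37, 37]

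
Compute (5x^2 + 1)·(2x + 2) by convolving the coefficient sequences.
Ascending coefficients: a = [1, 0, 5], b = [2, 2]. c[0] = 1×2 = 2; c[1] = 1×2 + 0×2 = 2; c[2] = 0×2 + 5×2 = 10; c[3] = 5×2 = 10. Result coefficients: [2, 2, 10, 10] → 10x^3 + 10x^2 + 2x + 2

10x^3 + 10x^2 + 2x + 2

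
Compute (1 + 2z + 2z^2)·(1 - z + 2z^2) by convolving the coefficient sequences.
Ascending coefficients: a = [1, 2, 2], b = [1, -1, 2]. c[0] = 1×1 = 1; c[1] = 1×-1 + 2×1 = 1; c[2] = 1×2 + 2×-1 + 2×1 = 2; c[3] = 2×2 + 2×-1 = 2; c[4] = 2×2 = 4. Result coefficients: [1, 1, 2, 2, 4] → 1 + z + 2z^2 + 2z^3 + 4z^4

1 + z + 2z^2 + 2z^3 + 4z^4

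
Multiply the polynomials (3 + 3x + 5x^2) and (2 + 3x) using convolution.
Ascending coefficients: a = [3, 3, 5], b = [2, 3]. c[0] = 3×2 = 6; c[1] = 3×3 + 3×2 = 15; c[2] = 3×3 + 5×2 = 19; c[3] = 5×3 = 15. Result coefficients: [6, 15, 19, 15] → 6 + 15x + 19x^2 + 15x^3

6 + 15x + 19x^2 + 15x^3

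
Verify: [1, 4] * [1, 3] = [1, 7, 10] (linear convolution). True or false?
Recompute linear convolution of [1, 4] and [1, 3]: y[0] = 1×1 = 1; y[1] = 1×3 + 4×1 = 7; y[2] = 4×3 = 12 → [1, 7, 12]. Compare to given [1, 7, 10]: they differ at index 2: given 10, correct 12, so answer: No

No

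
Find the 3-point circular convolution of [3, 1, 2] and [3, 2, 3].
Use y[k] = Σ_j x[j]·h[(k-j) mod 3]. y[0] = 3×3 + 1×3 + 2×2 = 16; y[1] = 3×2 + 1×3 + 2×3 = 15; y[2] = 3×3 + 1×2 + 2×3 = 17. Result: [16, 15, 17]

[16, 15, 17]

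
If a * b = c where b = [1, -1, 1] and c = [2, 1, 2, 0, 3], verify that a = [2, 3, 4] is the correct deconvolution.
Forward-compute [2, 3, 4] * [1, -1, 1]: c[0] = 2×1 = 2; c[1] = 2×-1 + 3×1 = 1; c[2] = 2×1 + 3×-1 + 4×1 = 3; c[3] = 3×1 + 4×-1 = -1; c[4] = 4×1 = 4 → [2, 1, 3, -1, 4]. Does not match given c = [2, 1, 2, 0, 3].

Not verified. [2, 3, 4] * [1, -1, 1] = [2, 1, 3, -1, 4], which differs from [2, 1, 2, 0, 3] at index 2.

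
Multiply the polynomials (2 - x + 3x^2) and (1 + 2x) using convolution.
Ascending coefficients: a = [2, -1, 3], b = [1, 2]. c[0] = 2×1 = 2; c[1] = 2×2 + -1×1 = 3; c[2] = -1×2 + 3×1 = 1; c[3] = 3×2 = 6. Result coefficients: [2, 3, 1, 6] → 2 + 3x + x^2 + 6x^3

2 + 3x + x^2 + 6x^3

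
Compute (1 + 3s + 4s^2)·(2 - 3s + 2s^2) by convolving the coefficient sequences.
Ascending coefficients: a = [1, 3, 4], b = [2, -3, 2]. c[0] = 1×2 = 2; c[1] = 1×-3 + 3×2 = 3; c[2] = 1×2 + 3×-3 + 4×2 = 1; c[3] = 3×2 + 4×-3 = -6; c[4] = 4×2 = 8. Result coefficients: [2, 3, 1, -6, 8] → 2 + 3s + s^2 - 6s^3 + 8s^4

2 + 3s + s^2 - 6s^3 + 8s^4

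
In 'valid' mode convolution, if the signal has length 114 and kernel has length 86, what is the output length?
'Valid' mode counts only positions where the kernel fully overlaps the signal: m - n + 1 = 114 - 86 + 1 = 29

29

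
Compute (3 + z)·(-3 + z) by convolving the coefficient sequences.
Ascending coefficients: a = [3, 1], b = [-3, 1]. c[0] = 3×-3 = -9; c[1] = 3×1 + 1×-3 = 0; c[2] = 1×1 = 1. Result coefficients: [-9, 0, 1] → -9 + z^2

-9 + z^2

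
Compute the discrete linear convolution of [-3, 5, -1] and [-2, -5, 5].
y[0] = -3×-2 = 6; y[1] = -3×-5 + 5×-2 = 5; y[2] = -3×5 + 5×-5 + -1×-2 = -38; y[3] = 5×5 + -1×-5 = 30; y[4] = -1×5 = -5

[6, 5, -38, 30, -5]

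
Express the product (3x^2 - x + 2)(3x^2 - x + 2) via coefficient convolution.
Ascending coefficients: a = [2, -1, 3], b = [2, -1, 3]. c[0] = 2×2 = 4; c[1] = 2×-1 + -1×2 = -4; c[2] = 2×3 + -1×-1 + 3×2 = 13; c[3] = -1×3 + 3×-1 = -6; c[4] = 3×3 = 9. Result coefficients: [4, -4, 13, -6, 9] → 9x^4 - 6x^3 + 13x^2 - 4x + 4

9x^4 - 6x^3 + 13x^2 - 4x + 4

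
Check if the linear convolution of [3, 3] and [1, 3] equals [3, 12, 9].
Recompute linear convolution of [3, 3] and [1, 3]: y[0] = 3×1 = 3; y[1] = 3×3 + 3×1 = 12; y[2] = 3×3 = 9 → [3, 12, 9]. Given [3, 12, 9] matches, so answer: Yes

Yes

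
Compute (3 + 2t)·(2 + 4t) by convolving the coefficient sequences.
Ascending coefficients: a = [3, 2], b = [2, 4]. c[0] = 3×2 = 6; c[1] = 3×4 + 2×2 = 16; c[2] = 2×4 = 8. Result coefficients: [6, 16, 8] → 6 + 16t + 8t^2

6 + 16t + 8t^2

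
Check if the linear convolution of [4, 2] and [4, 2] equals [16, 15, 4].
Recompute linear convolution of [4, 2] and [4, 2]: y[0] = 4×4 = 16; y[1] = 4×2 + 2×4 = 16; y[2] = 2×2 = 4 → [16, 16, 4]. Compare to given [16, 15, 4]: they differ at index 1: given 15, correct 16, so answer: No

No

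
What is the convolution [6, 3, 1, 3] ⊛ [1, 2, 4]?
y[0] = 6×1 = 6; y[1] = 6×2 + 3×1 = 15; y[2] = 6×4 + 3×2 + 1×1 = 31; y[3] = 3×4 + 1×2 + 3×1 = 17; y[4] = 1×4 + 3×2 = 10; y[5] = 3×4 = 12

[6, 15, 31, 17, 10, 12]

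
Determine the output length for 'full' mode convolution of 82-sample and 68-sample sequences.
Linear/full convolution length: m + n - 1 = 82 + 68 - 1 = 149

149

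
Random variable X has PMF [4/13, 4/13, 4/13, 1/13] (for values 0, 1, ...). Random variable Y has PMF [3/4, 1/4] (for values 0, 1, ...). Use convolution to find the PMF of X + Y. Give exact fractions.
P(X+Y=k) = Σ_i P(X=i)·P(Y=k-i) — a convolution of [4/13, 4/13, 4/13, 1/13] and [3/4, 1/4]. P(X+Y=0) = (4/13)×(3/4) = 3/13; P(X+Y=1) = (4/13)×(1/4) + (4/13)×(3/4) = 1/13 + 3/13 = 4/13; P(X+Y=2) = (4/13)×(1/4) + (4/13)×(3/4) = 1/13 + 3/13 = 4/13; P(X+Y=3) = (4/13)×(1/4) + (1/13)×(3/4) = 1/13 + 3/52 = 7/52; P(X+Y=4) = (1/13)×(1/4) = 1/52. PMF: [3/13, 4/13, 4/13, 7/52, 1/52] (sums to 1 ✓)

[3/13, 4/13, 4/13, 7/52, 1/52]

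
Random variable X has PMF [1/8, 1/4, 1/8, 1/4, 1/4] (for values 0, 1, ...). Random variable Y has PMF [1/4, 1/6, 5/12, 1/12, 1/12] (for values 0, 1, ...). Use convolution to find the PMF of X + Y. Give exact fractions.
P(X+Y=k) = Σ_i P(X=i)·P(Y=k-i) — a convolution of [1/8, 1/4, 1/8, 1/4, 1/4] and [1/4, 1/6, 5/12, 1/12, 1/12]. P(X+Y=0) = (1/8)×(1/4) = 1/32; P(X+Y=1) = (1/8)×(1/6) + (1/4)×(1/4) = 1/48 + 1/16 = 1/12; P(X+Y=2) = (1/8)×(5/12) + (1/4)×(1/6) + (1/8)×(1/4) = 5/96 + 1/24 + 1/32 = 1/8; P(X+Y=3) = (1/8)×(1/12) + (1/4)×(5/12) + (1/8)×(1/6) + (1/4)×(1/4) = 1/96 + 5/48 + 1/48 + 1/16 = 19/96; P(X+Y=4) = (1/8)×(1/12) + (1/4)×(1/12) + (1/8)×(5/12) + (1/4)×(1/6) + (1/4)×(1/4) = 1/96 + 1/48 + 5/96 + 1/24 + 1/16 = 3/16; P(X+Y=5) = (1/4)×(1/12) + (1/8)×(1/12) + (1/4)×(5/12) + (1/4)×(1/6) = 1/48 + 1/96 + 5/48 + 1/24 = 17/96; P(X+Y=6) = (1/8)×(1/12) + (1/4)×(1/12) + (1/4)×(5/12) = 1/96 + 1/48 + 5/48 = 13/96; P(X+Y=7) = (1/4)×(1/12) + (1/4)×(1/12) = 1/48 + 1/48 = 1/24; P(X+Y=8) = (1/4)×(1/12) = 1/48. PMF: [1/32, 1/12, 1/8, 19/96, 3/16, 17/96, 13/96, 1/24, 1/48] (sums to 1 ✓)

[1/32, 1/12, 1/8, 19/96, 3/16, 17/96, 13/96, 1/24, 1/48]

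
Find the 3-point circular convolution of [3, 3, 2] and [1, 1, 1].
Use y[k] = Σ_j x[j]·h[(k-j) mod 3]. y[0] = 3×1 + 3×1 + 2×1 = 8; y[1] = 3×1 + 3×1 + 2×1 = 8; y[2] = 3×1 + 3×1 + 2×1 = 8. Result: [8, 8, 8]

[8, 8, 8]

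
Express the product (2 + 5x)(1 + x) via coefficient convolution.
Ascending coefficients: a = [2, 5], b = [1, 1]. c[0] = 2×1 = 2; c[1] = 2×1 + 5×1 = 7; c[2] = 5×1 = 5. Result coefficients: [2, 7, 5] → 2 + 7x + 5x^2

2 + 7x + 5x^2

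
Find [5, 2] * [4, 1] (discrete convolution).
y[0] = 5×4 = 20; y[1] = 5×1 + 2×4 = 13; y[2] = 2×1 = 2

[20, 13, 2]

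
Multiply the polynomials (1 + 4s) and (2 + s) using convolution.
Ascending coefficients: a = [1, 4], b = [2, 1]. c[0] = 1×2 = 2; c[1] = 1×1 + 4×2 = 9; c[2] = 4×1 = 4. Result coefficients: [2, 9, 4] → 2 + 9s + 4s^2

2 + 9s + 4s^2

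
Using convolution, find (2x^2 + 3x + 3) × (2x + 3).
Ascending coefficients: a = [3, 3, 2], b = [3, 2]. c[0] = 3×3 = 9; c[1] = 3×2 + 3×3 = 15; c[2] = 3×2 + 2×3 = 12; c[3] = 2×2 = 4. Result coefficients: [9, 15, 12, 4] → 4x^3 + 12x^2 + 15x + 9

4x^3 + 12x^2 + 15x + 9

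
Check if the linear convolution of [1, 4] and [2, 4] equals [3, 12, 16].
Recompute linear convolution of [1, 4] and [2, 4]: y[0] = 1×2 = 2; y[1] = 1×4 + 4×2 = 12; y[2] = 4×4 = 16 → [2, 12, 16]. Compare to given [3, 12, 16]: they differ at index 0: given 3, correct 2, so answer: No

No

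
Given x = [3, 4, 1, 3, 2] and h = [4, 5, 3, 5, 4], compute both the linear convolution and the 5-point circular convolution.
Linear: y_lin[0] = 3×4 = 12; y_lin[1] = 3×5 + 4×4 = 31; y_lin[2] = 3×3 + 4×5 + 1×4 = 33; y_lin[3] = 3×5 + 4×3 + 1×5 + 3×4 = 44; y_lin[4] = 3×4 + 4×5 + 1×3 + 3×5 + 2×4 = 58; y_lin[5] = 4×4 + 1×5 + 3×3 + 2×5 = 40; y_lin[6] = 1×4 + 3×5 + 2×3 = 25; y_lin[7] = 3×4 + 2×5 = 22; y_lin[8] = 2×4 = 8 → [12, 31, 33, 44, 58, 40, 25, 22, 8]. Circular (length 5): y[0] = 3×4 + 4×4 + 1×5 + 3×3 + 2×5 = 52; y[1] = 3×5 + 4×4 + 1×4 + 3×5 + 2×3 = 56; y[2] = 3×3 + 4×5 + 1×4 + 3×4 + 2×5 = 55; y[3] = 3×5 + 4×3 + 1×5 + 3×4 + 2×4 = 52; y[4] = 3×4 + 4×5 + 1×3 + 3×5 + 2×4 = 58 → [52, 56, 55, 52, 58]

Linear: [12, 31, 33, 44, 58, 40, 25, 22, 8], Circular: [52, 56, 55, 52, 58]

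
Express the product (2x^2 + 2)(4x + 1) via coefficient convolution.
Ascending coefficients: a = [2, 0, 2], b = [1, 4]. c[0] = 2×1 = 2; c[1] = 2×4 + 0×1 = 8; c[2] = 0×4 + 2×1 = 2; c[3] = 2×4 = 8. Result coefficients: [2, 8, 2, 8] → 8x^3 + 2x^2 + 8x + 2

8x^3 + 2x^2 + 8x + 2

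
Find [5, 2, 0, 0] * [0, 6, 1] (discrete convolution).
y[0] = 5×0 = 0; y[1] = 5×6 + 2×0 = 30; y[2] = 5×1 + 2×6 + 0×0 = 17; y[3] = 2×1 + 0×6 + 0×0 = 2; y[4] = 0×1 + 0×6 = 0; y[5] = 0×1 = 0

[0, 30, 17, 2, 0, 0]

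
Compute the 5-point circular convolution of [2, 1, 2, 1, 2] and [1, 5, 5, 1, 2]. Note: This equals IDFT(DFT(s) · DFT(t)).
Either evaluate y[k] = Σ_j s[j]·t[(k-j) mod 5] directly, or use IDFT(DFT(s) · DFT(t)). y[0] = 2×1 + 1×2 + 2×1 + 1×5 + 2×5 = 21; y[1] = 2×5 + 1×1 + 2×2 + 1×1 + 2×5 = 26; y[2] = 2×5 + 1×5 + 2×1 + 1×2 + 2×1 = 21; y[3] = 2×1 + 1×5 + 2×5 + 1×1 + 2×2 = 22; y[4] = 2×2 + 1×1 + 2×5 + 1×5 + 2×1 = 22. Result: [21, 26, 21, 22, 22]

[21, 26, 21, 22, 22]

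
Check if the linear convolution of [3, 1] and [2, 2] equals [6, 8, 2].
Recompute linear convolution of [3, 1] and [2, 2]: y[0] = 3×2 = 6; y[1] = 3×2 + 1×2 = 8; y[2] = 1×2 = 2 → [6, 8, 2]. Given [6, 8, 2] matches, so answer: Yes

Yes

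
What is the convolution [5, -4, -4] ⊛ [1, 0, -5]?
y[0] = 5×1 = 5; y[1] = 5×0 + -4×1 = -4; y[2] = 5×-5 + -4×0 + -4×1 = -29; y[3] = -4×-5 + -4×0 = 20; y[4] = -4×-5 = 20

[5, -4, -29, 20, 20]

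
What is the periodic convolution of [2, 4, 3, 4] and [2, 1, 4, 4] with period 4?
Use y[k] = Σ_j f[j]·g[(k-j) mod 4]. y[0] = 2×2 + 4×4 + 3×4 + 4×1 = 36; y[1] = 2×1 + 4×2 + 3×4 + 4×4 = 38; y[2] = 2×4 + 4×1 + 3×2 + 4×4 = 34; y[3] = 2×4 + 4×4 + 3×1 + 4×2 = 35. Result: [36, 38, 34, 35]

[36, 38, 34, 35]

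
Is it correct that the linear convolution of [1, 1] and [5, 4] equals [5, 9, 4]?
Recompute linear convolution of [1, 1] and [5, 4]: y[0] = 1×5 = 5; y[1] = 1×4 + 1×5 = 9; y[2] = 1×4 = 4 → [5, 9, 4]. Given [5, 9, 4] matches, so answer: Yes

Yes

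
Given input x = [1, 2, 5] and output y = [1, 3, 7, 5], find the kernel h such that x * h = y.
Output length 4 = len(x) + len(h) - 1 ⇒ len(h) = 2. Solve h forward using h[k] = (y[k] - Σ_{i≥1} x[i]·h[k-i]) / x[0]: h[0] = y[0] / x[0] = 1 / 1 = 1; h[1] = (y[1] - 2×1) / x[0] = (3 - 2×1) / 1 = 1. So h = [1, 1]. Forward-check [1, 2, 5] * [1, 1]: y[0] = 1×1 = 1; y[1] = 1×1 + 2×1 = 3; y[2] = 2×1 + 5×1 = 7; y[3] = 5×1 = 5 → [1, 3, 7, 5] ✓

[1, 1]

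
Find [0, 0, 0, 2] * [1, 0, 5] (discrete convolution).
y[0] = 0×1 = 0; y[1] = 0×0 + 0×1 = 0; y[2] = 0×5 + 0×0 + 0×1 = 0; y[3] = 0×5 + 0×0 + 2×1 = 2; y[4] = 0×5 + 2×0 = 0; y[5] = 2×5 = 10

[0, 0, 0, 2, 0, 10]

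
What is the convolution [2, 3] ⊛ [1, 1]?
y[0] = 2×1 = 2; y[1] = 2×1 + 3×1 = 5; y[2] = 3×1 = 3

[2, 5, 3]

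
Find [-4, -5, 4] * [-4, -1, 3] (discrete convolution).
y[0] = -4×-4 = 16; y[1] = -4×-1 + -5×-4 = 24; y[2] = -4×3 + -5×-1 + 4×-4 = -23; y[3] = -5×3 + 4×-1 = -19; y[4] = 4×3 = 12

[16, 24, -23, -19, 12]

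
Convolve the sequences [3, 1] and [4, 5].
y[0] = 3×4 = 12; y[1] = 3×5 + 1×4 = 19; y[2] = 1×5 = 5

[12, 19, 5]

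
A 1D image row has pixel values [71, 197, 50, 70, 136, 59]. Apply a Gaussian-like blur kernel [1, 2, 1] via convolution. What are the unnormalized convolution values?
Convolve image row [71, 197, 50, 70, 136, 59] with kernel [1, 2, 1]: y[0] = 71×1 = 71; y[1] = 71×2 + 197×1 = 339; y[2] = 71×1 + 197×2 + 50×1 = 515; y[3] = 197×1 + 50×2 + 70×1 = 367; y[4] = 50×1 + 70×2 + 136×1 = 326; y[5] = 70×1 + 136×2 + 59×1 = 401; y[6] = 136×1 + 59×2 = 254; y[7] = 59×1 = 59 → [71, 339, 515, 367, 326, 401, 254, 59]. Normalization factor = sum(kernel) = 4.

[71, 339, 515, 367, 326, 401, 254, 59]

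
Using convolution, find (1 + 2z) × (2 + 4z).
Ascending coefficients: a = [1, 2], b = [2, 4]. c[0] = 1×2 = 2; c[1] = 1×4 + 2×2 = 8; c[2] = 2×4 = 8. Result coefficients: [2, 8, 8] → 2 + 8z + 8z^2

2 + 8z + 8z^2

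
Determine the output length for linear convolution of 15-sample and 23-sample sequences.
Linear/full convolution length: m + n - 1 = 15 + 23 - 1 = 37

37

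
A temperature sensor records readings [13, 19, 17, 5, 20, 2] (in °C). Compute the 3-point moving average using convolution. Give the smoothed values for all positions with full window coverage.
3-point moving average kernel = [1, 1, 1]. Apply in 'valid' mode (full window coverage): avg[0] = (13 + 19 + 17) / 3 = 16.33; avg[1] = (19 + 17 + 5) / 3 = 13.67; avg[2] = (17 + 5 + 20) / 3 = 14.0; avg[3] = (5 + 20 + 2) / 3 = 9.0. Smoothed values: [16.33, 13.67, 14.0, 9.0]

[16.33, 13.67, 14.0, 9.0]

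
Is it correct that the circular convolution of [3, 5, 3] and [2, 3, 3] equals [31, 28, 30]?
Recompute circular convolution of [3, 5, 3] and [2, 3, 3]: y[0] = 3×2 + 5×3 + 3×3 = 30; y[1] = 3×3 + 5×2 + 3×3 = 28; y[2] = 3×3 + 5×3 + 3×2 = 30 → [30, 28, 30]. Compare to given [31, 28, 30]: they differ at index 0: given 31, correct 30, so answer: No

No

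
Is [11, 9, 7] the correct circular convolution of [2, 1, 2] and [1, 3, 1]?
Recompute circular convolution of [2, 1, 2] and [1, 3, 1]: y[0] = 2×1 + 1×1 + 2×3 = 9; y[1] = 2×3 + 1×1 + 2×1 = 9; y[2] = 2×1 + 1×3 + 2×1 = 7 → [9, 9, 7]. Compare to given [11, 9, 7]: they differ at index 0: given 11, correct 9, so answer: No

No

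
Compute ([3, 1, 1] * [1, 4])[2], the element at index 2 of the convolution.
Use y[k] = Σ_i a[i]·b[k-i] at k=2. y[2] = 1×4 + 1×1 = 5

5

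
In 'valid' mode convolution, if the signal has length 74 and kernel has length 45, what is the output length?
'Valid' mode counts only positions where the kernel fully overlaps the signal: m - n + 1 = 74 - 45 + 1 = 30

30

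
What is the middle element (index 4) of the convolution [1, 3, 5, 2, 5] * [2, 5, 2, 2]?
Use y[k] = Σ_i a[i]·b[k-i] at k=4. y[4] = 3×2 + 5×2 + 2×5 + 5×2 = 36

36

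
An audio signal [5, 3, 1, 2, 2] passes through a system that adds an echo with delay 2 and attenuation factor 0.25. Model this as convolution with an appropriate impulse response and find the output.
Direct-path + delayed-attenuated-path model → impulse response h = [1, 0, 0.25] (1 at lag 0, 0.25 at lag 2). Output y[n] = x[n] + 0.25·x[n - 2] (with x[n] = 0 outside 0..4): y[0] = 5 + 0.25×0 = 5; y[1] = 3 + 0.25×0 = 3; y[2] = 1 + 0.25×5 = 2.25; y[3] = 2 + 0.25×3 = 2.75; y[4] = 2 + 0.25×1 = 2.25; y[5] = 0 + 0.25×2 = 0.5; y[6] = 0 + 0.25×2 = 0.5. So y = [5, 3, 2.25, 2.75, 2.25, 0.5, 0.5]

[5, 3, 2.25, 2.75, 2.25, 0.5, 0.5]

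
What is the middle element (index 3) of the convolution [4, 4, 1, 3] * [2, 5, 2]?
Use y[k] = Σ_i a[i]·b[k-i] at k=3. y[3] = 4×2 + 1×5 + 3×2 = 19

19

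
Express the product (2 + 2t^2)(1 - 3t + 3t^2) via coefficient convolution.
Ascending coefficients: a = [2, 0, 2], b = [1, -3, 3]. c[0] = 2×1 = 2; c[1] = 2×-3 + 0×1 = -6; c[2] = 2×3 + 0×-3 + 2×1 = 8; c[3] = 0×3 + 2×-3 = -6; c[4] = 2×3 = 6. Result coefficients: [2, -6, 8, -6, 6] → 2 - 6t + 8t^2 - 6t^3 + 6t^4

2 - 6t + 8t^2 - 6t^3 + 6t^4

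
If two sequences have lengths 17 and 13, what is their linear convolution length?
Linear/full convolution length: m + n - 1 = 17 + 13 - 1 = 29

29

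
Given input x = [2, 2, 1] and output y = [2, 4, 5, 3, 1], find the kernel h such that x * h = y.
Output length 5 = len(x) + len(h) - 1 ⇒ len(h) = 3. Solve h forward using h[k] = (y[k] - Σ_{i≥1} x[i]·h[k-i]) / x[0]: h[0] = y[0] / x[0] = 2 / 2 = 1; h[1] = (y[1] - 2×1) / x[0] = (4 - 2×1) / 2 = 1; h[2] = (y[2] - 2×1 - 1×1) / x[0] = (5 - 2×1 - 1×1) / 2 = 1. So h = [1, 1, 1]. Forward-check [2, 2, 1] * [1, 1, 1]: y[0] = 2×1 = 2; y[1] = 2×1 + 2×1 = 4; y[2] = 2×1 + 2×1 + 1×1 = 5; y[3] = 2×1 + 1×1 = 3; y[4] = 1×1 = 1 → [2, 4, 5, 3, 1] ✓

[1, 1, 1]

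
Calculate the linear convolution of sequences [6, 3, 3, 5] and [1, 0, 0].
y[0] = 6×1 = 6; y[1] = 6×0 + 3×1 = 3; y[2] = 6×0 + 3×0 + 3×1 = 3; y[3] = 3×0 + 3×0 + 5×1 = 5; y[4] = 3×0 + 5×0 = 0; y[5] = 5×0 = 0

[6, 3, 3, 5, 0, 0]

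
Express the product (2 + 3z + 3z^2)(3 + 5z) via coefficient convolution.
Ascending coefficients: a = [2, 3, 3], b = [3, 5]. c[0] = 2×3 = 6; c[1] = 2×5 + 3×3 = 19; c[2] = 3×5 + 3×3 = 24; c[3] = 3×5 = 15. Result coefficients: [6, 19, 24, 15] → 6 + 19z + 24z^2 + 15z^3

6 + 19z + 24z^2 + 15z^3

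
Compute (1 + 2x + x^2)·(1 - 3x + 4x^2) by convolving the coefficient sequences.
Ascending coefficients: a = [1, 2, 1], b = [1, -3, 4]. c[0] = 1×1 = 1; c[1] = 1×-3 + 2×1 = -1; c[2] = 1×4 + 2×-3 + 1×1 = -1; c[3] = 2×4 + 1×-3 = 5; c[4] = 1×4 = 4. Result coefficients: [1, -1, -1, 5, 4] → 1 - x - x^2 + 5x^3 + 4x^4

1 - x - x^2 + 5x^3 + 4x^4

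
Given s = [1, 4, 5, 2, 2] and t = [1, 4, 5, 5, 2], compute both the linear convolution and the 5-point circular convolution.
Linear: y_lin[0] = 1×1 = 1; y_lin[1] = 1×4 + 4×1 = 8; y_lin[2] = 1×5 + 4×4 + 5×1 = 26; y_lin[3] = 1×5 + 4×5 + 5×4 + 2×1 = 47; y_lin[4] = 1×2 + 4×5 + 5×5 + 2×4 + 2×1 = 57; y_lin[5] = 4×2 + 5×5 + 2×5 + 2×4 = 51; y_lin[6] = 5×2 + 2×5 + 2×5 = 30; y_lin[7] = 2×2 + 2×5 = 14; y_lin[8] = 2×2 = 4 → [1, 8, 26, 47, 57, 51, 30, 14, 4]. Circular (length 5): y[0] = 1×1 + 4×2 + 5×5 + 2×5 + 2×4 = 52; y[1] = 1×4 + 4×1 + 5×2 + 2×5 + 2×5 = 38; y[2] = 1×5 + 4×4 + 5×1 + 2×2 + 2×5 = 40; y[3] = 1×5 + 4×5 + 5×4 + 2×1 + 2×2 = 51; y[4] = 1×2 + 4×5 + 5×5 + 2×4 + 2×1 = 57 → [52, 38, 40, 51, 57]

Linear: [1, 8, 26, 47, 57, 51, 30, 14, 4], Circular: [52, 38, 40, 51, 57]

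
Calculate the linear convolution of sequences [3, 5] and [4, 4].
y[0] = 3×4 = 12; y[1] = 3×4 + 5×4 = 32; y[2] = 5×4 = 20

[12, 32, 20]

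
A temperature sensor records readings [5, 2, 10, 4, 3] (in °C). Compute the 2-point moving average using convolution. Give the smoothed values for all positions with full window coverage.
2-point moving average kernel = [1, 1]. Apply in 'valid' mode (full window coverage): avg[0] = (5 + 2) / 2 = 3.5; avg[1] = (2 + 10) / 2 = 6.0; avg[2] = (10 + 4) / 2 = 7.0; avg[3] = (4 + 3) / 2 = 3.5. Smoothed values: [3.5, 6.0, 7.0, 3.5]

[3.5, 6.0, 7.0, 3.5]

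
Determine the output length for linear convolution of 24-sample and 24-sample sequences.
Linear/full convolution length: m + n - 1 = 24 + 24 - 1 = 47

47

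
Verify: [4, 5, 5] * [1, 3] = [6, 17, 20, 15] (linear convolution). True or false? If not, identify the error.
Recompute linear convolution of [4, 5, 5] and [1, 3]: y[0] = 4×1 = 4; y[1] = 4×3 + 5×1 = 17; y[2] = 5×3 + 5×1 = 20; y[3] = 5×3 = 15 → [4, 17, 20, 15]. Compare to given [6, 17, 20, 15]: they differ at index 0: given 6, correct 4, so answer: No

No. Error at index 0: given 6, correct 4.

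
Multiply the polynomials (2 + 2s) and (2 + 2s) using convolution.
Ascending coefficients: a = [2, 2], b = [2, 2]. c[0] = 2×2 = 4; c[1] = 2×2 + 2×2 = 8; c[2] = 2×2 = 4. Result coefficients: [4, 8, 4] → 4 + 8s + 4s^2

4 + 8s + 4s^2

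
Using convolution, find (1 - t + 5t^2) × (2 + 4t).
Ascending coefficients: a = [1, -1, 5], b = [2, 4]. c[0] = 1×2 = 2; c[1] = 1×4 + -1×2 = 2; c[2] = -1×4 + 5×2 = 6; c[3] = 5×4 = 20. Result coefficients: [2, 2, 6, 20] → 2 + 2t + 6t^2 + 20t^3

2 + 2t + 6t^2 + 20t^3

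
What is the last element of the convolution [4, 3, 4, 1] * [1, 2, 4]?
Use y[k] = Σ_i a[i]·b[k-i] at k=5. y[5] = 1×4 = 4

4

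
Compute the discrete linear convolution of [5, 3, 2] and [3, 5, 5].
y[0] = 5×3 = 15; y[1] = 5×5 + 3×3 = 34; y[2] = 5×5 + 3×5 + 2×3 = 46; y[3] = 3×5 + 2×5 = 25; y[4] = 2×5 = 10

[15, 34, 46, 25, 10]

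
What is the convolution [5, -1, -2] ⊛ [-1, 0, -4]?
y[0] = 5×-1 = -5; y[1] = 5×0 + -1×-1 = 1; y[2] = 5×-4 + -1×0 + -2×-1 = -18; y[3] = -1×-4 + -2×0 = 4; y[4] = -2×-4 = 8

[-5, 1, -18, 4, 8]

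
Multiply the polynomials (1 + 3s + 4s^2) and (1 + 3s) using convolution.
Ascending coefficients: a = [1, 3, 4], b = [1, 3]. c[0] = 1×1 = 1; c[1] = 1×3 + 3×1 = 6; c[2] = 3×3 + 4×1 = 13; c[3] = 4×3 = 12. Result coefficients: [1, 6, 13, 12] → 1 + 6s + 13s^2 + 12s^3

1 + 6s + 13s^2 + 12s^3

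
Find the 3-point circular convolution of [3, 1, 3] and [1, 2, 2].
Use y[k] = Σ_j a[j]·b[(k-j) mod 3]. y[0] = 3×1 + 1×2 + 3×2 = 11; y[1] = 3×2 + 1×1 + 3×2 = 13; y[2] = 3×2 + 1×2 + 3×1 = 11. Result: [11, 13, 11]

[11, 13, 11]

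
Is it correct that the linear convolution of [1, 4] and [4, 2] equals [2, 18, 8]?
Recompute linear convolution of [1, 4] and [4, 2]: y[0] = 1×4 = 4; y[1] = 1×2 + 4×4 = 18; y[2] = 4×2 = 8 → [4, 18, 8]. Compare to given [2, 18, 8]: they differ at index 0: given 2, correct 4, so answer: No

No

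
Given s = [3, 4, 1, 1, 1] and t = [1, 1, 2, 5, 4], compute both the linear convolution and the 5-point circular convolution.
Linear: y_lin[0] = 3×1 = 3; y_lin[1] = 3×1 + 4×1 = 7; y_lin[2] = 3×2 + 4×1 + 1×1 = 11; y_lin[3] = 3×5 + 4×2 + 1×1 + 1×1 = 25; y_lin[4] = 3×4 + 4×5 + 1×2 + 1×1 + 1×1 = 36; y_lin[5] = 4×4 + 1×5 + 1×2 + 1×1 = 24; y_lin[6] = 1×4 + 1×5 + 1×2 = 11; y_lin[7] = 1×4 + 1×5 = 9; y_lin[8] = 1×4 = 4 → [3, 7, 11, 25, 36, 24, 11, 9, 4]. Circular (length 5): y[0] = 3×1 + 4×4 + 1×5 + 1×2 + 1×1 = 27; y[1] = 3×1 + 4×1 + 1×4 + 1×5 + 1×2 = 18; y[2] = 3×2 + 4×1 + 1×1 + 1×4 + 1×5 = 20; y[3] = 3×5 + 4×2 + 1×1 + 1×1 + 1×4 = 29; y[4] = 3×4 + 4×5 + 1×2 + 1×1 + 1×1 = 36 → [27, 18, 20, 29, 36]

Linear: [3, 7, 11, 25, 36, 24, 11, 9, 4], Circular: [27, 18, 20, 29, 36]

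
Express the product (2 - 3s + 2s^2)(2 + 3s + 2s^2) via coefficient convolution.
Ascending coefficients: a = [2, -3, 2], b = [2, 3, 2]. c[0] = 2×2 = 4; c[1] = 2×3 + -3×2 = 0; c[2] = 2×2 + -3×3 + 2×2 = -1; c[3] = -3×2 + 2×3 = 0; c[4] = 2×2 = 4. Result coefficients: [4, 0, -1, 0, 4] → 4 - s^2 + 4s^4

4 - s^2 + 4s^4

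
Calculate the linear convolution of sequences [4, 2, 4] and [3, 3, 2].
y[0] = 4×3 = 12; y[1] = 4×3 + 2×3 = 18; y[2] = 4×2 + 2×3 + 4×3 = 26; y[3] = 2×2 + 4×3 = 16; y[4] = 4×2 = 8

[12, 18, 26, 16, 8]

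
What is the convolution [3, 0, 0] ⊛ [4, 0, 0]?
y[0] = 3×4 = 12; y[1] = 3×0 + 0×4 = 0; y[2] = 3×0 + 0×0 + 0×4 = 0; y[3] = 0×0 + 0×0 = 0; y[4] = 0×0 = 0

[12, 0, 0, 0, 0]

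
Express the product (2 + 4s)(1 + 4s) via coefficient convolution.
Ascending coefficients: a = [2, 4], b = [1, 4]. c[0] = 2×1 = 2; c[1] = 2×4 + 4×1 = 12; c[2] = 4×4 = 16. Result coefficients: [2, 12, 16] → 2 + 12s + 16s^2

2 + 12s + 16s^2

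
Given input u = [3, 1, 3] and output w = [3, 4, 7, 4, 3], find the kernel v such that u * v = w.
Output length 5 = len(u) + len(v) - 1 ⇒ len(v) = 3. Solve v forward using v[k] = (w[k] - Σ_{i≥1} u[i]·v[k-i]) / u[0]: v[0] = w[0] / u[0] = 3 / 3 = 1; v[1] = (w[1] - 1×1) / u[0] = (4 - 1×1) / 3 = 1; v[2] = (w[2] - 1×1 - 3×1) / u[0] = (7 - 1×1 - 3×1) / 3 = 1. So v = [1, 1, 1]. Forward-check [3, 1, 3] * [1, 1, 1]: w[0] = 3×1 = 3; w[1] = 3×1 + 1×1 = 4; w[2] = 3×1 + 1×1 + 3×1 = 7; w[3] = 1×1 + 3×1 = 4; w[4] = 3×1 = 3 → [3, 4, 7, 4, 3] ✓

[1, 1, 1]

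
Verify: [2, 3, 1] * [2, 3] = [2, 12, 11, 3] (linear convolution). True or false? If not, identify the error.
Recompute linear convolution of [2, 3, 1] and [2, 3]: y[0] = 2×2 = 4; y[1] = 2×3 + 3×2 = 12; y[2] = 3×3 + 1×2 = 11; y[3] = 1×3 = 3 → [4, 12, 11, 3]. Compare to given [2, 12, 11, 3]: they differ at index 0: given 2, correct 4, so answer: No

No. Error at index 0: given 2, correct 4.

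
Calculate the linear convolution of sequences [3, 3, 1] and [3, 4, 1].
y[0] = 3×3 = 9; y[1] = 3×4 + 3×3 = 21; y[2] = 3×1 + 3×4 + 1×3 = 18; y[3] = 3×1 + 1×4 = 7; y[4] = 1×1 = 1

[9, 21, 18, 7, 1]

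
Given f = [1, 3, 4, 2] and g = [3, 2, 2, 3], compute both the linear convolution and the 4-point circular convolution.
Linear: y_lin[0] = 1×3 = 3; y_lin[1] = 1×2 + 3×3 = 11; y_lin[2] = 1×2 + 3×2 + 4×3 = 20; y_lin[3] = 1×3 + 3×2 + 4×2 + 2×3 = 23; y_lin[4] = 3×3 + 4×2 + 2×2 = 21; y_lin[5] = 4×3 + 2×2 = 16; y_lin[6] = 2×3 = 6 → [3, 11, 20, 23, 21, 16, 6]. Circular (length 4): y[0] = 1×3 + 3×3 + 4×2 + 2×2 = 24; y[1] = 1×2 + 3×3 + 4×3 + 2×2 = 27; y[2] = 1×2 + 3×2 + 4×3 + 2×3 = 26; y[3] = 1×3 + 3×2 + 4×2 + 2×3 = 23 → [24, 27, 26, 23]

Linear: [3, 11, 20, 23, 21, 16, 6], Circular: [24, 27, 26, 23]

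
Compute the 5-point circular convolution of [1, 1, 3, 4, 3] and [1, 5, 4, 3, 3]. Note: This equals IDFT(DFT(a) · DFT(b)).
Either evaluate y[k] = Σ_j a[j]·b[(k-j) mod 5] directly, or use IDFT(DFT(a) · DFT(b)). y[0] = 1×1 + 1×3 + 3×3 + 4×4 + 3×5 = 44; y[1] = 1×5 + 1×1 + 3×3 + 4×3 + 3×4 = 39; y[2] = 1×4 + 1×5 + 3×1 + 4×3 + 3×3 = 33; y[3] = 1×3 + 1×4 + 3×5 + 4×1 + 3×3 = 35; y[4] = 1×3 + 1×3 + 3×4 + 4×5 + 3×1 = 41. Result: [44, 39, 33, 35, 41]

[44, 39, 33, 35, 41]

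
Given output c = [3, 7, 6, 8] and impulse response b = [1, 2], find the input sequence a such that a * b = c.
Deconvolve c=[3, 7, 6, 8] by b=[1, 2]. Since b[0]=1, solve forward: a[0] = c[0] / 1 = 3; a[1] = (c[1] - 3×2) / 1 = 1; a[2] = (c[2] - 1×2) / 1 = 4. So a = [3, 1, 4]. Check by forward convolution: c[0] = 3×1 = 3; c[1] = 3×2 + 1×1 = 7; c[2] = 1×2 + 4×1 = 6; c[3] = 4×2 = 8

[3, 1, 4]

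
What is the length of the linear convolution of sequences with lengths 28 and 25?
Linear/full convolution length: m + n - 1 = 28 + 25 - 1 = 52

52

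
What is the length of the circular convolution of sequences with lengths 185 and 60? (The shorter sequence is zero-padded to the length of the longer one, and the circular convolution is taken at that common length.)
Circular convolution (zero-padding the shorter input) has length max(m, n) = max(185, 60) = 185

185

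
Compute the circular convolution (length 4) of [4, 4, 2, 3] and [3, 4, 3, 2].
Use y[k] = Σ_j s[j]·t[(k-j) mod 4]. y[0] = 4×3 + 4×2 + 2×3 + 3×4 = 38; y[1] = 4×4 + 4×3 + 2×2 + 3×3 = 41; y[2] = 4×3 + 4×4 + 2×3 + 3×2 = 40; y[3] = 4×2 + 4×3 + 2×4 + 3×3 = 37. Result: [38, 41, 40, 37]

[38, 41, 40, 37]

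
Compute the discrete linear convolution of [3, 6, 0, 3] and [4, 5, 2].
y[0] = 3×4 = 12; y[1] = 3×5 + 6×4 = 39; y[2] = 3×2 + 6×5 + 0×4 = 36; y[3] = 6×2 + 0×5 + 3×4 = 24; y[4] = 0×2 + 3×5 = 15; y[5] = 3×2 = 6

[12, 39, 36, 24, 15, 6]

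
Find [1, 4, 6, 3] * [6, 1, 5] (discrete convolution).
y[0] = 1×6 = 6; y[1] = 1×1 + 4×6 = 25; y[2] = 1×5 + 4×1 + 6×6 = 45; y[3] = 4×5 + 6×1 + 3×6 = 44; y[4] = 6×5 + 3×1 = 33; y[5] = 3×5 = 15

[6, 25, 45, 44, 33, 15]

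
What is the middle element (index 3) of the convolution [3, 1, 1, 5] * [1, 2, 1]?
Use y[k] = Σ_i a[i]·b[k-i] at k=3. y[3] = 1×1 + 1×2 + 5×1 = 8

8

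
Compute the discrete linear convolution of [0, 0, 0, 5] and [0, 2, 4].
y[0] = 0×0 = 0; y[1] = 0×2 + 0×0 = 0; y[2] = 0×4 + 0×2 + 0×0 = 0; y[3] = 0×4 + 0×2 + 5×0 = 0; y[4] = 0×4 + 5×2 = 10; y[5] = 5×4 = 20

[0, 0, 0, 0, 10, 20]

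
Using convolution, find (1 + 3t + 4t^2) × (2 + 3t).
Ascending coefficients: a = [1, 3, 4], b = [2, 3]. c[0] = 1×2 = 2; c[1] = 1×3 + 3×2 = 9; c[2] = 3×3 + 4×2 = 17; c[3] = 4×3 = 12. Result coefficients: [2, 9, 17, 12] → 2 + 9t + 17t^2 + 12t^3

2 + 9t + 17t^2 + 12t^3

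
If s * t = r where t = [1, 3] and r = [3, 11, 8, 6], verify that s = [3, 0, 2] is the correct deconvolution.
Forward-compute [3, 0, 2] * [1, 3]: r[0] = 3×1 = 3; r[1] = 3×3 + 0×1 = 9; r[2] = 0×3 + 2×1 = 2; r[3] = 2×3 = 6 → [3, 9, 2, 6]. Does not match given r = [3, 11, 8, 6].

Not verified. [3, 0, 2] * [1, 3] = [3, 9, 2, 6], which differs from [3, 11, 8, 6] at index 1.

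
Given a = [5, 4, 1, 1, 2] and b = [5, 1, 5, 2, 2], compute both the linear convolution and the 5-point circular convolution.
Linear: y_lin[0] = 5×5 = 25; y_lin[1] = 5×1 + 4×5 = 25; y_lin[2] = 5×5 + 4×1 + 1×5 = 34; y_lin[3] = 5×2 + 4×5 + 1×1 + 1×5 = 36; y_lin[4] = 5×2 + 4×2 + 1×5 + 1×1 + 2×5 = 34; y_lin[5] = 4×2 + 1×2 + 1×5 + 2×1 = 17; y_lin[6] = 1×2 + 1×2 + 2×5 = 14; y_lin[7] = 1×2 + 2×2 = 6; y_lin[8] = 2×2 = 4 → [25, 25, 34, 36, 34, 17, 14, 6, 4]. Circular (length 5): y[0] = 5×5 + 4×2 + 1×2 + 1×5 + 2×1 = 42; y[1] = 5×1 + 4×5 + 1×2 + 1×2 + 2×5 = 39; y[2] = 5×5 + 4×1 + 1×5 + 1×2 + 2×2 = 40; y[3] = 5×2 + 4×5 + 1×1 + 1×5 + 2×2 = 40; y[4] = 5×2 + 4×2 + 1×5 + 1×1 + 2×5 = 34 → [42, 39, 40, 40, 34]

Linear: [25, 25, 34, 36, 34, 17, 14, 6, 4], Circular: [42, 39, 40, 40, 34]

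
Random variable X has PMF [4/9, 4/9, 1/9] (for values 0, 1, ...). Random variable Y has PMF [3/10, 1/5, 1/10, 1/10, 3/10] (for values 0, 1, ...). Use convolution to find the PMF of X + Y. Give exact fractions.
P(X+Y=k) = Σ_i P(X=i)·P(Y=k-i) — a convolution of [4/9, 4/9, 1/9] and [3/10, 1/5, 1/10, 1/10, 3/10]. P(X+Y=0) = (4/9)×(3/10) = 2/15; P(X+Y=1) = (4/9)×(1/5) + (4/9)×(3/10) = 4/45 + 2/15 = 2/9; P(X+Y=2) = (4/9)×(1/10) + (4/9)×(1/5) + (1/9)×(3/10) = 2/45 + 4/45 + 1/30 = 1/6; P(X+Y=3) = (4/9)×(1/10) + (4/9)×(1/10) + (1/9)×(1/5) = 2/45 + 2/45 + 1/45 = 1/9; P(X+Y=4) = (4/9)×(3/10) + (4/9)×(1/10) + (1/9)×(1/10) = 2/15 + 2/45 + 1/90 = 17/90; P(X+Y=5) = (4/9)×(3/10) + (1/9)×(1/10) = 2/15 + 1/90 = 13/90; P(X+Y=6) = (1/9)×(3/10) = 1/30. PMF: [2/15, 2/9, 1/6, 1/9, 17/90, 13/90, 1/30] (sums to 1 ✓)

[2/15, 2/9, 1/6, 1/9, 17/90, 13/90, 1/30]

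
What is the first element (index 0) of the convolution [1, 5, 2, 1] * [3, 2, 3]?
Use y[k] = Σ_i a[i]·b[k-i] at k=0. y[0] = 1×3 = 3

3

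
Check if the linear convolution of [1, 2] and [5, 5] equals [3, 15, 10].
Recompute linear convolution of [1, 2] and [5, 5]: y[0] = 1×5 = 5; y[1] = 1×5 + 2×5 = 15; y[2] = 2×5 = 10 → [5, 15, 10]. Compare to given [3, 15, 10]: they differ at index 0: given 3, correct 5, so answer: No

No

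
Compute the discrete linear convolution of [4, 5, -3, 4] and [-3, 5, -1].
y[0] = 4×-3 = -12; y[1] = 4×5 + 5×-3 = 5; y[2] = 4×-1 + 5×5 + -3×-3 = 30; y[3] = 5×-1 + -3×5 + 4×-3 = -32; y[4] = -3×-1 + 4×5 = 23; y[5] = 4×-1 = -4

[-12, 5, 30, -32, 23, -4]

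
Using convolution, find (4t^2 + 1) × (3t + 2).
Ascending coefficients: a = [1, 0, 4], b = [2, 3]. c[0] = 1×2 = 2; c[1] = 1×3 + 0×2 = 3; c[2] = 0×3 + 4×2 = 8; c[3] = 4×3 = 12. Result coefficients: [2, 3, 8, 12] → 12t^3 + 8t^2 + 3t + 2

12t^3 + 8t^2 + 3t + 2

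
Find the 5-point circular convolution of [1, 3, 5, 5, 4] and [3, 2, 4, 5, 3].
Use y[k] = Σ_j f[j]·g[(k-j) mod 5]. y[0] = 1×3 + 3×3 + 5×5 + 5×4 + 4×2 = 65; y[1] = 1×2 + 3×3 + 5×3 + 5×5 + 4×4 = 67; y[2] = 1×4 + 3×2 + 5×3 + 5×3 + 4×5 = 60; y[3] = 1×5 + 3×4 + 5×2 + 5×3 + 4×3 = 54; y[4] = 1×3 + 3×5 + 5×4 + 5×2 + 4×3 = 60. Result: [65, 67, 60, 54, 60]

[65, 67, 60, 54, 60]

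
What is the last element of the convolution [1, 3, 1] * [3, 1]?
Use y[k] = Σ_i a[i]·b[k-i] at k=3. y[3] = 1×1 = 1

1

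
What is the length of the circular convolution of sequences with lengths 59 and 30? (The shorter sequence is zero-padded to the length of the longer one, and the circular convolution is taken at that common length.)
Circular convolution (zero-padding the shorter input) has length max(m, n) = max(59, 30) = 59

59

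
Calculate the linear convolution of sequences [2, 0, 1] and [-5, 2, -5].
y[0] = 2×-5 = -10; y[1] = 2×2 + 0×-5 = 4; y[2] = 2×-5 + 0×2 + 1×-5 = -15; y[3] = 0×-5 + 1×2 = 2; y[4] = 1×-5 = -5

[-10, 4, -15, 2, -5]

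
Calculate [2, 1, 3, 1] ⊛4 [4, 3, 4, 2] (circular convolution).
Use y[k] = Σ_j u[j]·v[(k-j) mod 4]. y[0] = 2×4 + 1×2 + 3×4 + 1×3 = 25; y[1] = 2×3 + 1×4 + 3×2 + 1×4 = 20; y[2] = 2×4 + 1×3 + 3×4 + 1×2 = 25; y[3] = 2×2 + 1×4 + 3×3 + 1×4 = 21. Result: [25, 20, 25, 21]

[25, 20, 25, 21]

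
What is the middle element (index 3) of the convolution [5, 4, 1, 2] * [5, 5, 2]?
Use y[k] = Σ_i a[i]·b[k-i] at k=3. y[3] = 4×2 + 1×5 + 2×5 = 23

23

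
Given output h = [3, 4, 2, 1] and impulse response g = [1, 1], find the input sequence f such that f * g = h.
Deconvolve h=[3, 4, 2, 1] by g=[1, 1]. Since g[0]=1, solve forward: f[0] = h[0] / 1 = 3; f[1] = (h[1] - 3×1) / 1 = 1; f[2] = (h[2] - 1×1) / 1 = 1. So f = [3, 1, 1]. Check by forward convolution: h[0] = 3×1 = 3; h[1] = 3×1 + 1×1 = 4; h[2] = 1×1 + 1×1 = 2; h[3] = 1×1 = 1

[3, 1, 1]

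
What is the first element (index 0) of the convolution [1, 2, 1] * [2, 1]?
Use y[k] = Σ_i a[i]·b[k-i] at k=0. y[0] = 1×2 = 2

2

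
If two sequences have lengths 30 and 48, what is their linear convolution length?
Linear/full convolution length: m + n - 1 = 30 + 48 - 1 = 77

77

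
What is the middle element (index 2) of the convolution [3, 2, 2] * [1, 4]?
Use y[k] = Σ_i a[i]·b[k-i] at k=2. y[2] = 2×4 + 2×1 = 10

10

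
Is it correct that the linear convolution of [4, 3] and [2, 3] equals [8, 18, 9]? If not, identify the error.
Recompute linear convolution of [4, 3] and [2, 3]: y[0] = 4×2 = 8; y[1] = 4×3 + 3×2 = 18; y[2] = 3×3 = 9 → [8, 18, 9]. Given [8, 18, 9] matches, so answer: Yes

Yes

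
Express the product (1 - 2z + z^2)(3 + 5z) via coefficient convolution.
Ascending coefficients: a = [1, -2, 1], b = [3, 5]. c[0] = 1×3 = 3; c[1] = 1×5 + -2×3 = -1; c[2] = -2×5 + 1×3 = -7; c[3] = 1×5 = 5. Result coefficients: [3, -1, -7, 5] → 3 - z - 7z^2 + 5z^3

3 - z - 7z^2 + 5z^3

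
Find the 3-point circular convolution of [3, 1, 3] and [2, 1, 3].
Use y[k] = Σ_j f[j]·g[(k-j) mod 3]. y[0] = 3×2 + 1×3 + 3×1 = 12; y[1] = 3×1 + 1×2 + 3×3 = 14; y[2] = 3×3 + 1×1 + 3×2 = 16. Result: [12, 14, 16]

[12, 14, 16]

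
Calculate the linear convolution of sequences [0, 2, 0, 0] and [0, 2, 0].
y[0] = 0×0 = 0; y[1] = 0×2 + 2×0 = 0; y[2] = 0×0 + 2×2 + 0×0 = 4; y[3] = 2×0 + 0×2 + 0×0 = 0; y[4] = 0×0 + 0×2 = 0; y[5] = 0×0 = 0

[0, 0, 4, 0, 0, 0]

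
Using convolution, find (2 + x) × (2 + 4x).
Ascending coefficients: a = [2, 1], b = [2, 4]. c[0] = 2×2 = 4; c[1] = 2×4 + 1×2 = 10; c[2] = 1×4 = 4. Result coefficients: [4, 10, 4] → 4 + 10x + 4x^2

4 + 10x + 4x^2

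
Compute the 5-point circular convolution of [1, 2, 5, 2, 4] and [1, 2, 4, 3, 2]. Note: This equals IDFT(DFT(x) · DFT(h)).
Either evaluate y[k] = Σ_j x[j]·h[(k-j) mod 5] directly, or use IDFT(DFT(x) · DFT(h)). y[0] = 1×1 + 2×2 + 5×3 + 2×4 + 4×2 = 36; y[1] = 1×2 + 2×1 + 5×2 + 2×3 + 4×4 = 36; y[2] = 1×4 + 2×2 + 5×1 + 2×2 + 4×3 = 29; y[3] = 1×3 + 2×4 + 5×2 + 2×1 + 4×2 = 31; y[4] = 1×2 + 2×3 + 5×4 + 2×2 + 4×1 = 36. Result: [36, 36, 29, 31, 36]

[36, 36, 29, 31, 36]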